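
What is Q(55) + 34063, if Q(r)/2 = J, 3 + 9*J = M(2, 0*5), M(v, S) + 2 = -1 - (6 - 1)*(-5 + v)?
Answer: 34065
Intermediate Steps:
M(v, S) = 22 - 5*v (M(v, S) = -2 + (-1 - (6 - 1)*(-5 + v)) = -2 + (-1 - 5*(-5 + v)) = -2 + (-1 - (-25 + 5*v)) = -2 + (-1 + (25 - 5*v)) = -2 + (24 - 5*v) = 22 - 5*v)
J = 1 (J = -1/3 + (22 - 5*2)/9 = -1/3 + (22 - 10)/9 = -1/3 + (1/9)*12 = -1/3 + 4/3 = 1)
Q(r) = 2 (Q(r) = 2*1 = 2)
Q(55) + 34063 = 2 + 34063 = 34065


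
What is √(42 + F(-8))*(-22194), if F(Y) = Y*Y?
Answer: -22194*√106 ≈ -2.2850e+5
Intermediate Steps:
F(Y) = Y²
√(42 + F(-8))*(-22194) = √(42 + (-8)²)*(-22194) = √(42 + 64)*(-22194) = √106*(-22194) = -22194*√106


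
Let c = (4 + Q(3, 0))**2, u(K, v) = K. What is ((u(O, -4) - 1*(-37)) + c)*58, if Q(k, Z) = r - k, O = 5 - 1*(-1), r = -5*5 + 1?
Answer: 33176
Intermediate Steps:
r = -24 (r = -25 + 1 = -24)
O = 6 (O = 5 + 1 = 6)
Q(k, Z) = -24 - k
c = 529 (c = (4 + (-24 - 1*3))**2 = (4 + (-24 - 3))**2 = (4 - 27)**2 = (-23)**2 = 529)
((u(O, -4) - 1*(-37)) + c)*58 = ((6 - 1*(-37)) + 529)*58 = ((6 + 37) + 529)*58 = (43 + 529)*58 = 572*58 = 33176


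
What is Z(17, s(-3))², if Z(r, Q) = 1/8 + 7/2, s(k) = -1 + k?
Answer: 841/64 ≈ 13.141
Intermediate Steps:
Z(r, Q) = 29/8 (Z(r, Q) = 1*(⅛) + 7*(½) = ⅛ + 7/2 = 29/8)
Z(17, s(-3))² = (29/8)² = 841/64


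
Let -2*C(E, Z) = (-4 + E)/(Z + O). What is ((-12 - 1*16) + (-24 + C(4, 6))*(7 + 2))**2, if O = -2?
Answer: 59536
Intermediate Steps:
C(E, Z) = -(-4 + E)/(2*(-2 + Z)) (C(E, Z) = -(-4 + E)/(2*(Z - 2)) = -(-4 + E)/(2*(-2 + Z)))
((-12 - 1*16) + (-24 + C(4, 6))*(7 + 2))**2 = ((-12 - 1*16) + (-24 + (4 - 1*4)/(2*(-2 + 6)))*(7 + 2))**2 = ((-12 - 16) + (-24 + (1/2)*(4 - 4)/4)*9)**2 = (-28 + (-24 + (1/2)*(1/4)*0)*9)**2 = (-28 + (-24 + 0)*9)**2 = (-28 - 24*9)**2 = (-28 - 216)**2 = (-244)**2 = 59536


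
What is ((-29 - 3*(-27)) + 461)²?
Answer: 263169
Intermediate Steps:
((-29 - 3*(-27)) + 461)² = ((-29 - 1*(-81)) + 461)² = ((-29 + 81) + 461)² = (52 + 461)² = 513² = 263169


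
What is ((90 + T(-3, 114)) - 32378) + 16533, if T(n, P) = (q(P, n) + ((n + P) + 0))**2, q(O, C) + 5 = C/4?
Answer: -74839/16 ≈ -4677.4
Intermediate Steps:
q(O, C) = -5 + C/4
T(n, P) = (-5 + P + 5*n/4)**2 (T(n, P) = ((-5 + n/4) + ((n + P) + 0))**2 = ((-5 + n/4) + ((P + n) + 0))**2 = ((-5 + n/4) + (P + n))**2 = (-5 + P + 5*n/4)**2)
((90 + T(-3, 114)) - 32378) + 16533 = ((90 + (-20 + 4*114 + 5*(-3))**2/16) - 32378) + 16533 = ((90 + (-20 + 456 - 15)**2/16) - 32378) + 16533 = ((90 + (1/16)*421**2) - 32378) + 16533 = ((90 + (1/16)*177241) - 32378) + 16533 = ((90 + 177241/16) - 32378) + 16533 = (178681/16 - 32378) + 16533 = -339367/16 + 16533 = -74839/16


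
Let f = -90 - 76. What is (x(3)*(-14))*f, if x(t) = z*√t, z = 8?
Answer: 18592*√3 ≈ 32202.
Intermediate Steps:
f = -166
x(t) = 8*√t
(x(3)*(-14))*f = ((8*√3)*(-14))*(-166) = -112*√3*(-166) = 18592*√3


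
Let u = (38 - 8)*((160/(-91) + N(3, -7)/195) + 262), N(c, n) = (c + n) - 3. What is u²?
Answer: 504614171044/8281 ≈ 6.0936e+7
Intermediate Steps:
N(c, n) = -3 + c + n
u = 710362/91 (u = (38 - 8)*((160/(-91) + (-3 + 3 - 7)/195) + 262) = 30*((160*(-1/91) - 7*1/195) + 262) = 30*((-160/91 - 7/195) + 262) = 30*(-2449/1365 + 262) = 30*(355181/1365) = 710362/91 ≈ 7806.2)
u² = (710362/91)² = 504614171044/8281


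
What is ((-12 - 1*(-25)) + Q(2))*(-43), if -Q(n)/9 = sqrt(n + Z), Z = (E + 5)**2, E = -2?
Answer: -559 + 387*sqrt(11) ≈ 724.53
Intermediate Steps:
Z = 9 (Z = (-2 + 5)**2 = 3**2 = 9)
Q(n) = -9*sqrt(9 + n) (Q(n) = -9*sqrt(n + 9) = -9*sqrt(9 + n))
((-12 - 1*(-25)) + Q(2))*(-43) = ((-12 - 1*(-25)) - 9*sqrt(9 + 2))*(-43) = ((-12 + 25) - 9*sqrt(11))*(-43) = (13 - 9*sqrt(11))*(-43) = -559 + 387*sqrt(11)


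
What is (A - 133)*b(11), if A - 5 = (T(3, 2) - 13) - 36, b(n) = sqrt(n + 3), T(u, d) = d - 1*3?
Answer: -178*sqrt(14) ≈ -666.01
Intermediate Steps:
T(u, d) = -3 + d (T(u, d) = d - 3 = -3 + d)
b(n) = sqrt(3 + n)
A = -45 (A = 5 + (((-3 + 2) - 13) - 36) = 5 + ((-1 - 13) - 36) = 5 + (-14 - 36) = 5 - 50 = -45)
(A - 133)*b(11) = (-45 - 133)*sqrt(3 + 11) = -178*sqrt(14)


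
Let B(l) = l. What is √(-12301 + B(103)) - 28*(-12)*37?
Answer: 12432 + I*√12198 ≈ 12432.0 + 110.44*I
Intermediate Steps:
√(-12301 + B(103)) - 28*(-12)*37 = √(-12301 + 103) - 28*(-12)*37 = √(-12198) + 336*37 = I*√12198 + 12432 = 12432 + I*√12198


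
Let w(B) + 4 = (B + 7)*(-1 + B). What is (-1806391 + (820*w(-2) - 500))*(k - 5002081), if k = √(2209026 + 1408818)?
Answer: 9116147562151 - 3644942*√904461 ≈ 9.1127e+12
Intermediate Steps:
k = 2*√904461 (k = √3617844 = 2*√904461 ≈ 1902.1)
w(B) = -4 + (-1 + B)*(7 + B) (w(B) = -4 + (B + 7)*(-1 + B) = -4 + (7 + B)*(-1 + B) = -4 + (-1 + B)*(7 + B))
(-1806391 + (820*w(-2) - 500))*(k - 5002081) = (-1806391 + (820*(-11 + (-2)² + 6*(-2)) - 500))*(2*√904461 - 5002081) = (-1806391 + (820*(-11 + 4 - 12) - 500))*(-5002081 + 2*√904461) = (-1806391 + (820*(-19) - 500))*(-5002081 + 2*√904461) = (-1806391 + (-15580 - 500))*(-5002081 + 2*√904461) = (-1806391 - 16080)*(-5002081 + 2*√904461) = -1822471*(-5002081 + 2*√904461) = 9116147562151 - 3644942*√904461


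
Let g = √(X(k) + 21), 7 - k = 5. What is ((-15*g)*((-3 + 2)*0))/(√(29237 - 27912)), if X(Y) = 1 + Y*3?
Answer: 0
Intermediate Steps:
k = 2 (k = 7 - 1*5 = 7 - 5 = 2)
X(Y) = 1 + 3*Y
g = 2*√7 (g = √((1 + 3*2) + 21) = √((1 + 6) + 21) = √(7 + 21) = √28 = 2*√7 ≈ 5.2915)
((-15*g)*((-3 + 2)*0))/(√(29237 - 27912)) = ((-30*√7)*((-3 + 2)*0))/(√(29237 - 27912)) = ((-30*√7)*(-1*0))/(√1325) = (-30*√7*0)/((5*√53)) = 0*(√53/265) = 0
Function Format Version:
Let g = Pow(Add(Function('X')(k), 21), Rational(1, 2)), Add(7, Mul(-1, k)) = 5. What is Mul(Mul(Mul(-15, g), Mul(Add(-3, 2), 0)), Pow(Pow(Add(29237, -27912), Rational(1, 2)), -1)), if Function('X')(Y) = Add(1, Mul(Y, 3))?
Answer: 0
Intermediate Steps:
k = 2 (k = Add(7, Mul(-1, 5)) = Add(7, -5) = 2)
Function('X')(Y) = Add(1, Mul(3, Y))
g = Mul(2, Pow(7, Rational(1, 2))) (g = Pow(Add(Add(1, Mul(3, 2)), 21), Rational(1, 2)) = Pow(Add(Add(1, 6), 21), Rational(1, 2)) = Pow(Add(7, 21), Rational(1, 2)) = Pow(28, Rational(1, 2)) = Mul(2, Pow(7, Rational(1, 2))) ≈ 5.2915)
Mul(Mul(Mul(-15, g), Mul(Add(-3, 2), 0)), Pow(Pow(Add(29237, -27912), Rational(1, 2)), -1)) = Mul(Mul(Mul(-15, Mul(2, Pow(7, Rational(1, 2)))), Mul(Add(-3, 2), 0)), Pow(Pow(Add(29237, -27912), Rational(1, 2)), -1)) = Mul(Mul(Mul(-30, Pow(7, Rational(1, 2))), Mul(-1, 0)), Pow(Pow(1325, Rational(1, 2)), -1)) = Mul(Mul(Mul(-30, Pow(7, Rational(1, 2))), 0), Pow(Mul(5, Pow(53, Rational(1, 2))), -1)) = Mul(0, Mul(Rational(1, 265), Pow(53, Rational(1, 2)))) = 0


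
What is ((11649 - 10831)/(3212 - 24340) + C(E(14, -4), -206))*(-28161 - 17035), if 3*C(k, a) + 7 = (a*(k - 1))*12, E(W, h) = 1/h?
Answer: -367981142915/7923 ≈ -4.6445e+7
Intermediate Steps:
C(k, a) = -7/3 + 4*a*(-1 + k) (C(k, a) = -7/3 + ((a*(k - 1))*12)/3 = -7/3 + ((a*(-1 + k))*12)/3 = -7/3 + (12*a*(-1 + k))/3 = -7/3 + 4*a*(-1 + k))
((11649 - 10831)/(3212 - 24340) + C(E(14, -4), -206))*(-28161 - 17035) = ((11649 - 10831)/(3212 - 24340) + (-7/3 - 4*(-206) + 4*(-206)/(-4)))*(-28161 - 17035) = (818/(-21128) + (-7/3 + 824 + 4*(-206)*(-¼)))*(-45196) = (818*(-1/21128) + (-7/3 + 824 + 206))*(-45196) = (-409/10564 + 3083/3)*(-45196) = (32567585/31692)*(-45196) = -367981142915/7923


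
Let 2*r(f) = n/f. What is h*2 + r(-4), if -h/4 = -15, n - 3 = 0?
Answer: 957/8 ≈ 119.63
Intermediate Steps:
n = 3 (n = 3 + 0 = 3)
r(f) = 3/(2*f) (r(f) = (3/f)/2 = 3/(2*f))
h = 60 (h = -4*(-15) = 60)
h*2 + r(-4) = 60*2 + (3/2)/(-4) = 120 + (3/2)*(-1/4) = 120 - 3/8 = 957/8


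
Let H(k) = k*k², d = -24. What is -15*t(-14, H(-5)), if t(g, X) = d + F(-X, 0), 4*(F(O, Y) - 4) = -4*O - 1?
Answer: 8715/4 ≈ 2178.8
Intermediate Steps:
F(O, Y) = 15/4 - O (F(O, Y) = 4 + (-4*O - 1)/4 = 4 + (-1 - 4*O)/4 = 4 + (-¼ - O) = 15/4 - O)
H(k) = k³
t(g, X) = -81/4 + X (t(g, X) = -24 + (15/4 - (-1)*X) = -24 + (15/4 + X) = -81/4 + X)
-15*t(-14, H(-5)) = -15*(-81/4 + (-5)³) = -15*(-81/4 - 125) = -15*(-581/4) = 8715/4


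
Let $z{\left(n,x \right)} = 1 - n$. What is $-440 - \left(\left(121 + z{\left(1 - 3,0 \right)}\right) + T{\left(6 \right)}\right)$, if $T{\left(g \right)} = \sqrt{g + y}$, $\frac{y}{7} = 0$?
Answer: $-564 - \sqrt{6} \approx -566.45$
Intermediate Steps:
$y = 0$ ($y = 7 \cdot 0 = 0$)
$T{\left(g \right)} = \sqrt{g}$ ($T{\left(g \right)} = \sqrt{g + 0} = \sqrt{g}$)
$-440 - \left(\left(121 + z{\left(1 - 3,0 \right)}\right) + T{\left(6 \right)}\right) = -440 - \left(\left(121 + \left(1 - \left(1 - 3\right)\right)\right) + \sqrt{6}\right) = -440 - \left(\left(121 + \left(1 - -2\right)\right) + \sqrt{6}\right) = -440 - \left(\left(121 + \left(1 + 2\right)\right) + \sqrt{6}\right) = -440 - \left(\left(121 + 3\right) + \sqrt{6}\right) = -440 - \left(124 + \sqrt{6}\right) = -564 - \sqrt{6}$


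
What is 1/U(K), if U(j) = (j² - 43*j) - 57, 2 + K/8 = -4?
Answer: 1/4311 ≈ 0.00023196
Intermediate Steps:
K = -48 (K = -16 + 8*(-4) = -16 - 32 = -48)
U(j) = -57 + j² - 43*j
1/U(K) = 1/(-57 + (-48)² - 43*(-48)) = 1/(-57 + 2304 + 2064) = 1/4311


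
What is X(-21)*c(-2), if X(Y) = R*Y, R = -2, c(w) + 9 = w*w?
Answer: -210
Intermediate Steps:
c(w) = -9 + w² (c(w) = -9 + w*w = -9 + w²)
X(Y) = -2*Y
X(-21)*c(-2) = (-2*(-21))*(-9 + (-2)²) = 42*(-9 + 4) = 42*(-5) = -210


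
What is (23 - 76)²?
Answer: 2809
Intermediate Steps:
(23 - 76)² = (-53)² = 2809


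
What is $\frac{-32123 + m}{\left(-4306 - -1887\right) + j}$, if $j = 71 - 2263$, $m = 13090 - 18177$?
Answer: $\frac{37210}{4611} \approx 8.0698$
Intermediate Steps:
$m = -5087$
$j = -2192$ ($j = 71 - 2263 = -2192$)
$\frac{-32123 + m}{\left(-4306 - -1887\right) + j} = \frac{-32123 - 5087}{\left(-4306 - -1887\right) - 2192} = - \frac{37210}{\left(-4306 + 1887\right) - 2192} = - \frac{37210}{-2419 - 2192} = - \frac{37210}{-4611} = \left(-37210\right) \left(- \frac{1}{4611}\right) = \frac{37210}{4611}$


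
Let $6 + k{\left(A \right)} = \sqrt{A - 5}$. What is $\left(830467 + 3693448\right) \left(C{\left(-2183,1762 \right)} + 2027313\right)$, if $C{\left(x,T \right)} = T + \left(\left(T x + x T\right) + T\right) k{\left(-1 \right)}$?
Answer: $217943473072325 - 34794018373950 i \sqrt{6} \approx 2.1794 \cdot 10^{14} - 8.5228 \cdot 10^{13} i$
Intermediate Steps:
$k{\left(A \right)} = -6 + \sqrt{-5 + A}$ ($k{\left(A \right)} = -6 + \sqrt{A - 5} = -6 + \sqrt{-5 + A}$)
$C{\left(x,T \right)} = T + \left(-6 + i \sqrt{6}\right) \left(T + 2 T x\right)$ ($C{\left(x,T \right)} = T + \left(\left(T x + x T\right) + T\right) \left(-6 + \sqrt{-5 - 1}\right) = T + \left(\left(T x + T x\right) + T\right) \left(-6 + \sqrt{-6}\right) = T + \left(2 T x + T\right) \left(-6 + i \sqrt{6}\right) = T + \left(T + 2 T x\right) \left(-6 + i \sqrt{6}\right) = T + \left(-6 + i \sqrt{6}\right) \left(T + 2 T x\right)$)
$\left(830467 + 3693448\right) \left(C{\left(-2183,1762 \right)} + 2027313\right) = \left(830467 + 3693448\right) \left(\left(-1\right) 1762 \left(5 - i \sqrt{6} + 2 \left(-2183\right) \left(6 - i \sqrt{6}\right)\right) + 2027313\right) = 4523915 \left(\left(-1\right) 1762 \left(5 - i \sqrt{6} - \left(26196 - 4366 i \sqrt{6}\right)\right) + 2027313\right) = 4523915 \left(\left(-1\right) 1762 \left(-26191 + 4365 i \sqrt{6}\right) + 2027313\right) = 4523915 \left(\left(46148542 - 7691130 i \sqrt{6}\right) + 2027313\right) = 4523915 \left(48175855 - 7691130 i \sqrt{6}\right) = 217943473072325 - 34794018373950 i \sqrt{6}$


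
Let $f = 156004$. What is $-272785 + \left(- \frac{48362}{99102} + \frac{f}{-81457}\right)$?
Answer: $- \frac{1101045195878416}{4036275807} \approx -2.7279 \cdot 10^{5}$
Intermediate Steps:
$-272785 + \left(- \frac{48362}{99102} + \frac{f}{-81457}\right) = -272785 + \left(- \frac{48362}{99102} + \frac{156004}{-81457}\right) = -272785 + \left(\left(-48362\right) \frac{1}{99102} + 156004 \left(- \frac{1}{81457}\right)\right) = -272785 - \frac{9699865921}{4036275807} = - \frac{1101045195878416}{4036275807}$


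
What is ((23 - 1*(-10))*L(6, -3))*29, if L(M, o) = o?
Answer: -2871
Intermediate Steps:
((23 - 1*(-10))*L(6, -3))*29 = ((23 - 1*(-10))*(-3))*29 = ((23 + 10)*(-3))*29 = (33*(-3))*29 = -99*29 = -2871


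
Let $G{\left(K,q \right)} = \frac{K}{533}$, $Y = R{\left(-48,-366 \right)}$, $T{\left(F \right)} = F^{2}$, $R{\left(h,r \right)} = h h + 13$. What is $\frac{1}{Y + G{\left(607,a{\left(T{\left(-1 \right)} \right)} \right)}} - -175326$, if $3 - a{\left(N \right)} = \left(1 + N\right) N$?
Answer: $\frac{216627195701}{1235568} \approx 1.7533 \cdot 10^{5}$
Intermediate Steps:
$R{\left(h,r \right)} = 13 + h^{2}$ ($R{\left(h,r \right)} = h^{2} + 13 = 13 + h^{2}$)
$Y = 2317$ ($Y = 13 + \left(-48\right)^{2} = 13 + 2304 = 2317$)
$a{\left(N \right)} = 3 - N \left(1 + N\right)$ ($a{\left(N \right)} = 3 - \left(1 + N\right) N = 3 - N \left(1 + N\right)$)
$G{\left(K,q \right)} = \frac{K}{533}$ ($G{\left(K,q \right)} = K \frac{1}{533} = \frac{K}{533}$)
$\frac{1}{Y + G{\left(607,a{\left(T{\left(-1 \right)} \right)} \right)}} - -175326 = \frac{1}{2317 + \frac{1}{533} \cdot 607} - -175326 = \frac{1}{2317 + \frac{607}{533}} + 175326 = \frac{1}{\frac{1235568}{533}} + 175326 = \frac{533}{1235568} + 175326 = \frac{216627195701}{1235568}$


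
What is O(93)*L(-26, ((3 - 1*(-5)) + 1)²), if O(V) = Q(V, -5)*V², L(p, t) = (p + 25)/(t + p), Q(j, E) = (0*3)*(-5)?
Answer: 0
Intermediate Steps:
Q(j, E) = 0 (Q(j, E) = 0*(-5) = 0)
L(p, t) = (25 + p)/(p + t)
O(V) = 0 (O(V) = 0*V² = 0)
O(93)*L(-26, ((3 - 1*(-5)) + 1)²) = 0*((25 - 26)/(-26 + ((3 - 1*(-5)) + 1)²)) = 0*(-1/(-26 + ((3 + 5) + 1)²)) = 0*(-1/(-26 + (8 + 1)²)) = 0*(-1/(-26 + 9²)) = 0*(-1/(-26 + 81)) = 0*(-1/55) = 0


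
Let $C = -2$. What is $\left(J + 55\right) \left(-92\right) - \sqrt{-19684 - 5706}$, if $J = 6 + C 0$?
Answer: $-5612 - i \sqrt{25390} \approx -5612.0 - 159.34 i$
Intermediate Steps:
$J = 6$ ($J = 6 - 0 = 6 + 0 = 6$)
$\left(J + 55\right) \left(-92\right) - \sqrt{-19684 - 5706} = \left(6 + 55\right) \left(-92\right) - \sqrt{-19684 - 5706} = 61 \left(-92\right) - \sqrt{-25390} = -5612 - i \sqrt{25390}$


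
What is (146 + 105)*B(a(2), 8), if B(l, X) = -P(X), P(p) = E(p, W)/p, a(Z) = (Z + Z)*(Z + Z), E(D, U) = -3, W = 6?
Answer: 753/8 ≈ 94.125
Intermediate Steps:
a(Z) = 4*Z**2 (a(Z) = (2*Z)*(2*Z) = 4*Z**2)
P(p) = -3/p
B(l, X) = 3/X (B(l, X) = -(-3)/X = 3/X)
(146 + 105)*B(a(2), 8) = (146 + 105)*(3/8) = 251*(3*(1/8)) = 251*(3/8) = 753/8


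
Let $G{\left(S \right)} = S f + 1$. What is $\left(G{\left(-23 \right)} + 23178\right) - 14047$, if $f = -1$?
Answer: $9155$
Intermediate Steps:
$G{\left(S \right)} = 1 - S$ ($G{\left(S \right)} = S \left(-1\right) + 1 = - S + 1 = 1 - S$)
$\left(G{\left(-23 \right)} + 23178\right) - 14047 = \left(\left(1 - -23\right) + 23178\right) - 14047 = \left(\left(1 + 23\right) + 23178\right) - 14047 = \left(24 + 23178\right) - 14047 = 23202 - 14047 = 9155$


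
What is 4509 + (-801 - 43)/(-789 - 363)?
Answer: 1298803/288 ≈ 4509.7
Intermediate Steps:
4509 + (-801 - 43)/(-789 - 363) = 4509 - 844/(-1152) = 4509 - 844*(-1/1152) = 4509 + 211/288 = 1298803/288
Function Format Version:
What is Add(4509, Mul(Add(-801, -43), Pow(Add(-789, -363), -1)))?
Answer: Rational(1298803, 288) ≈ 4509.7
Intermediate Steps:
Add(4509, Mul(Add(-801, -43), Pow(Add(-789, -363), -1))) = Add(4509, Mul(-844, Pow(-1152, -1))) = Add(4509, Mul(-844, Rational(-1, 1152))) = Add(4509, Rational(211, 288)) = Rational(1298803, 288)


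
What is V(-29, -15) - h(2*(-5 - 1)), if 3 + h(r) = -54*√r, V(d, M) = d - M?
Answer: -11 + 108*I*√3 ≈ -11.0 + 187.06*I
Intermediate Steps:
h(r) = -3 - 54*√r
V(-29, -15) - h(2*(-5 - 1)) = (-29 - 1*(-15)) - (-3 - 54*√2*√(-5 - 1)) = (-29 + 15) - (-3 - 54*2*I*√3) = -14 - (-3 - 108*I*√3) = -14 + (3 + 108*I*√3) = -11 + 108*I*√3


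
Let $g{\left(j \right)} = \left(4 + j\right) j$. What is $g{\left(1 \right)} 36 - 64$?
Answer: $116$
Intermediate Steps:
$g{\left(j \right)} = j \left(4 + j\right)$
$g{\left(1 \right)} 36 - 64 = 1 \left(4 + 1\right) 36 - 64 = 1 \cdot 5 \cdot 36 - 64 = 5 \cdot 36 - 64 = 180 - 64 = 116$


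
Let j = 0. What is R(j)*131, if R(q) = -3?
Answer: -393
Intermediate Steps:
R(j)*131 = -3*131 = -393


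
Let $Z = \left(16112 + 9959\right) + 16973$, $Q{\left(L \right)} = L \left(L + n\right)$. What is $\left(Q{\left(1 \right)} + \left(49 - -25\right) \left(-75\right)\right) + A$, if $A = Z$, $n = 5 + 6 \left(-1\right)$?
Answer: $37494$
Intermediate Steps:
$n = -1$ ($n = 5 - 6 = -1$)
$Q{\left(L \right)} = L \left(-1 + L\right)$ ($Q{\left(L \right)} = L \left(L - 1\right) = L \left(-1 + L\right)$)
$Z = 43044$ ($Z = 26071 + 16973 = 43044$)
$A = 43044$
$\left(Q{\left(1 \right)} + \left(49 - -25\right) \left(-75\right)\right) + A = \left(1 \left(-1 + 1\right) + \left(49 - -25\right) \left(-75\right)\right) + 43044 = \left(1 \cdot 0 + \left(49 + 25\right) \left(-75\right)\right) + 43044 = \left(0 + 74 \left(-75\right)\right) + 43044 = \left(0 - 5550\right) + 43044 = -5550 + 43044 = 37494$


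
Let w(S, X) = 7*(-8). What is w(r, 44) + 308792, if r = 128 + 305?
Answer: 308736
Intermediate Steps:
r = 433
w(S, X) = -56
w(r, 44) + 308792 = -56 + 308792 = 308736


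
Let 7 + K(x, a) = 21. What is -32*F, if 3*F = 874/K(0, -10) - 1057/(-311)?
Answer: -4585792/6531 ≈ -702.16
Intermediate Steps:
K(x, a) = 14 (K(x, a) = -7 + 21 = 14)
F = 143306/6531 (F = (874/14 - 1057/(-311))/3 = (874*(1/14) - 1057*(-1/311))/3 = (437/7 + 1057/311)/3 = (⅓)*(143306/2177) = 143306/6531 ≈ 21.942)
-32*F = -32*143306/6531 = -4585792/6531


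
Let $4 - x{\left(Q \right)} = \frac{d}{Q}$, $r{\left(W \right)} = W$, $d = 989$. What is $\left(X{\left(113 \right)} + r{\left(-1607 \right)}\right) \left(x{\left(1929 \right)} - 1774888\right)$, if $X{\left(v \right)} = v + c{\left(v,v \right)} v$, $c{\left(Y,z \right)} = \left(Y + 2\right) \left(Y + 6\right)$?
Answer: $- \frac{5289392473676975}{1929} \approx -2.742 \cdot 10^{12}$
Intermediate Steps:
$c{\left(Y,z \right)} = \left(2 + Y\right) \left(6 + Y\right)$
$x{\left(Q \right)} = 4 - \frac{989}{Q}$
$X{\left(v \right)} = v + v \left(12 + v^{2} + 8 v\right)$ ($X{\left(v \right)} = v + \left(12 + v^{2} + 8 v\right) v = v + v \left(12 + v^{2} + 8 v\right)$)
$\left(X{\left(113 \right)} + r{\left(-1607 \right)}\right) \left(x{\left(1929 \right)} - 1774888\right) = \left(113 \left(13 + 113^{2} + 8 \cdot 113\right) - 1607\right) \left(\left(4 - \frac{989}{1929}\right) - 1774888\right) = \left(113 \left(13 + 12769 + 904\right) - 1607\right) \left(\left(4 - \frac{989}{1929}\right) - 1774888\right) = \left(113 \cdot 13686 - 1607\right) \left(\left(4 - \frac{989}{1929}\right) - 1774888\right) = \left(1546518 - 1607\right) \left(\frac{6727}{1929} - 1774888\right) = 1544911 \left(- \frac{3423752225}{1929}\right) = - \frac{5289392473676975}{1929}$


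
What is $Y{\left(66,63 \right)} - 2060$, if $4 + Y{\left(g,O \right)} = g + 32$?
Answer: $-1966$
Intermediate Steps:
$Y{\left(g,O \right)} = 28 + g$ ($Y{\left(g,O \right)} = -4 + \left(g + 32\right) = -4 + \left(32 + g\right) = 28 + g$)
$Y{\left(66,63 \right)} - 2060 = \left(28 + 66\right) - 2060 = 94 - 2060 = -1966$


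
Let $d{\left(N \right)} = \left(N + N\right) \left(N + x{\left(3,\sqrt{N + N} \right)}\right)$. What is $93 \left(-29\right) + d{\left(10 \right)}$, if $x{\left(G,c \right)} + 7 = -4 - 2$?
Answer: $-2757$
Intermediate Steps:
$x{\left(G,c \right)} = -13$ ($x{\left(G,c \right)} = -7 - 6 = -13$)
$d{\left(N \right)} = 2 N \left(-13 + N\right)$ ($d{\left(N \right)} = \left(N + N\right) \left(N - 13\right) = 2 N \left(-13 + N\right)$)
$93 \left(-29\right) + d{\left(10 \right)} = 93 \left(-29\right) + 2 \cdot 10 \left(-13 + 10\right) = -2697 + 2 \cdot 10 \left(-3\right) = -2697 - 60 = -2757$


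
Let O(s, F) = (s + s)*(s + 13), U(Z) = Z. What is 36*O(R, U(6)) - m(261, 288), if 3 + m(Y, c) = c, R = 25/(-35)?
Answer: -44925/49 ≈ -916.84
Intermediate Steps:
R = -5/7 (R = 25*(-1/35) = -5/7 ≈ -0.71429)
m(Y, c) = -3 + c
O(s, F) = 2*s*(13 + s) (O(s, F) = (2*s)*(13 + s) = 2*s*(13 + s))
36*O(R, U(6)) - m(261, 288) = 36*(2*(-5/7)*(13 - 5/7)) - (-3 + 288) = 36*(2*(-5/7)*(86/7)) - 1*285 = 36*(-860/49) - 285 = -30960/49 - 285 = -44925/49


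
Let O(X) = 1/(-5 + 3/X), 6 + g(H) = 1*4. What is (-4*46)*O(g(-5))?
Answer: 368/13 ≈ 28.308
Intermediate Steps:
g(H) = -2 (g(H) = -6 + 1*4 = -6 + 4 = -2)
(-4*46)*O(g(-5)) = (-4*46)*(-1*(-2)/(-3 + 5*(-2))) = -(-184)*(-2)/(-3 - 10) = -(-184)*(-2)/(-13) = -(-184)*(-2)*(-1)/13 = -184*(-2/13) = 368/13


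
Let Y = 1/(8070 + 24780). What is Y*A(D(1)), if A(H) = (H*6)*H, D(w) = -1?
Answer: 1/5475 ≈ 0.00018265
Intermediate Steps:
A(H) = 6*H**2 (A(H) = (6*H)*H = 6*H**2)
Y = 1/32850 ≈ 3.0441e-5
Y*A(D(1)) = (6*(-1)**2)/32850 = (6*1)/32850 = (1/32850)*6 = 1/5475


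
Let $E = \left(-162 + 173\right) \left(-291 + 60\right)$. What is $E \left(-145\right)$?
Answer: $368445$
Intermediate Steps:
$E = -2541$ ($E = 11 \left(-231\right) = -2541$)
$E \left(-145\right) = \left(-2541\right) \left(-145\right) = 368445$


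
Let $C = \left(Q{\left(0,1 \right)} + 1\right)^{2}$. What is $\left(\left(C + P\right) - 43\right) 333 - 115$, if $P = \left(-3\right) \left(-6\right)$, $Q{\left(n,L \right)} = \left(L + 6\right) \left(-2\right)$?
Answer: $47837$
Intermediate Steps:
$Q{\left(n,L \right)} = -12 - 2 L$ ($Q{\left(n,L \right)} = \left(6 + L\right) \left(-2\right) = -12 - 2 L$)
$P = 18$
$C = 169$ ($C = \left(\left(-12 - 2\right) + 1\right)^{2} = \left(-14 + 1\right)^{2} = \left(-13\right)^{2} = 169$)
$\left(\left(C + P\right) - 43\right) 333 - 115 = \left(\left(169 + 18\right) - 43\right) 333 - 115 = \left(187 - 43\right) 333 - 115 = 144 \cdot 333 - 115 = 47952 - 115 = 47837$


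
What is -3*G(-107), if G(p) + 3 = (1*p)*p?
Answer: -34338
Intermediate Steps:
G(p) = -3 + p² (G(p) = -3 + (1*p)*p = -3 + p*p = -3 + p²)
-3*G(-107) = -3*(-3 + (-107)²) = -3*(-3 + 11449) = -3*11446 = -34338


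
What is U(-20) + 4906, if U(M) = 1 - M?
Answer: 4927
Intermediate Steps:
U(-20) + 4906 = (1 - 1*(-20)) + 4906 = (1 + 20) + 4906 = 21 + 4906 = 4927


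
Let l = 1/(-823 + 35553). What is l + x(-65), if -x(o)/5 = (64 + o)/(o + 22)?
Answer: -173607/1493390 ≈ -0.11625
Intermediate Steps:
l = 1/34730 ≈ 2.8794e-5
x(o) = -5*(64 + o)/(22 + o) (x(o) = -5*(64 + o)/(o + 22) = -5*(64 + o)/(22 + o))
l + x(-65) = 1/34730 + 5*(-64 - 1*(-65))/(22 - 65) = 1/34730 + 5*(-64 + 65)/(-43) = 1/34730 + 5*(-1/43)*1 = 1/34730 - 5/43 = -173607/1493390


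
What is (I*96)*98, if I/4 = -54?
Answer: -2032128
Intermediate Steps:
I = -216 (I = 4*(-54) = -216)
(I*96)*98 = -216*96*98 = -20736*98 = -2032128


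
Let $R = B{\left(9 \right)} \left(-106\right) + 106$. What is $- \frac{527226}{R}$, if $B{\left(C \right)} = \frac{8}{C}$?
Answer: $- \frac{2372517}{53} \approx -44765.0$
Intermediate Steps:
$R = \frac{106}{9}$ ($R = \frac{8}{9} \left(-106\right) + 106 = - \frac{848}{9} + 106 = \frac{106}{9} \approx 11.778$)
$- \frac{527226}{R} = - \frac{527226}{\frac{106}{9}} = \left(-527226\right) \frac{9}{106} = - \frac{2372517}{53}$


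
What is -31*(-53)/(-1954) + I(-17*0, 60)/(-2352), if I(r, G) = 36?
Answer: -163945/191492 ≈ -0.85615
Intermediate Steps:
-31*(-53)/(-1954) + I(-17*0, 60)/(-2352) = -31*(-53)/(-1954) + 36/(-2352) = 1643*(-1/1954) + 36*(-1/2352) = -1643/1954 - 3/196 = -163945/191492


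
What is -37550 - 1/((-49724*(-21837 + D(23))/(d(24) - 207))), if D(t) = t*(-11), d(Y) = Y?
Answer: -41245038657817/1098403160 ≈ -37550.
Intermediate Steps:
D(t) = -11*t
-37550 - 1/((-49724*(-21837 + D(23))/(d(24) - 207))) = -37550 - 1/((-49724*(-21837 - 11*23)/(24 - 207))) = -37550 - 1/((-49724/((-183/(-21837 - 253))))) = -37550 - 1/((-49724/((-183/(-22090))))) = -37550 - 1/((-49724/((-183*(-1/22090))))) = -37550 - 1/((-49724/183/22090)) = -37550 - 1/((-49724*22090/183)) = -37550 - 1/(-1098403160/183) = -37550 - 1*(-183/1098403160) = -37550 + 183/1098403160 = -41245038657817/1098403160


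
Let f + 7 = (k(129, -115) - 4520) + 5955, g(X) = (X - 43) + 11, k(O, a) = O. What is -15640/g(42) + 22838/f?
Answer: -2412310/1557 ≈ -1549.3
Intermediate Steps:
g(X) = -32 + X (g(X) = (-43 + X) + 11 = -32 + X)
f = 1557 (f = -7 + ((129 - 4520) + 5955) = -7 + (-4391 + 5955) = -7 + 1564 = 1557)
-15640/g(42) + 22838/f = -15640/(-32 + 42) + 22838/1557 = -15640/10 + 22838*(1/1557) = -15640*⅒ + 22838/1557 = -1564 + 22838/1557 = -2412310/1557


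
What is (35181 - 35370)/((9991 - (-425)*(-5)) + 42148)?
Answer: -189/50014 ≈ -0.0037789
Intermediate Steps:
(35181 - 35370)/((9991 - (-425)*(-5)) + 42148) = -189/((9991 - 1*2125) + 42148) = -189/((9991 - 2125) + 42148) = -189/(7866 + 42148) = -189/50014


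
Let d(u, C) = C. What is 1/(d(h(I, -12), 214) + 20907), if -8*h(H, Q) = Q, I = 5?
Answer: 1/21121 ≈ 4.7346e-5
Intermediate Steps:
h(H, Q) = -Q/8
1/(d(h(I, -12), 214) + 20907) = 1/(214 + 20907) = 1/21121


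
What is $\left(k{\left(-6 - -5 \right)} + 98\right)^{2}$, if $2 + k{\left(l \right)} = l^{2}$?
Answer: $9409$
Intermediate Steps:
$k{\left(l \right)} = -2 + l^{2}$
$\left(k{\left(-6 - -5 \right)} + 98\right)^{2} = \left(\left(-2 + \left(-6 - -5\right)^{2}\right) + 98\right)^{2} = \left(\left(-2 + \left(-6 + 5\right)^{2}\right) + 98\right)^{2} = \left(\left(-2 + \left(-1\right)^{2}\right) + 98\right)^{2} = \left(\left(-2 + 1\right) + 98\right)^{2} = \left(-1 + 98\right)^{2} = 97^{2} = 9409$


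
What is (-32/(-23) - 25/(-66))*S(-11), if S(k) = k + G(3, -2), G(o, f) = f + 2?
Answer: -2687/138 ≈ -19.471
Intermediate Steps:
G(o, f) = 2 + f
S(k) = k (S(k) = k + (2 - 2) = k + 0 = k)
(-32/(-23) - 25/(-66))*S(-11) = (-32/(-23) - 25/(-66))*(-11) = (-32*(-1/23) - 25*(-1/66))*(-11) = (32/23 + 25/66)*(-11) = (2687/1518)*(-11) = -2687/138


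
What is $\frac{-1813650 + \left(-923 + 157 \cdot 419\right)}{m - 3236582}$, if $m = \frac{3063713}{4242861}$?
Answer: $\frac{7419872888190}{13732364477389} \approx 0.54032$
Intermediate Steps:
$m = \frac{3063713}{4242861}$ ($m = 3063713 \cdot \frac{1}{4242861} = \frac{3063713}{4242861} \approx 0.72209$)
$\frac{-1813650 + \left(-923 + 157 \cdot 419\right)}{m - 3236582} = \frac{-1813650 + \left(-923 + 157 \cdot 419\right)}{\frac{3063713}{4242861} - 3236582} = \frac{-1813650 + \left(-923 + 65783\right)}{- \frac{13732364477389}{4242861}} = \left(-1813650 + 64860\right) \left(- \frac{4242861}{13732364477389}\right) = \left(-1748790\right) \left(- \frac{4242861}{13732364477389}\right) = \frac{7419872888190}{13732364477389}$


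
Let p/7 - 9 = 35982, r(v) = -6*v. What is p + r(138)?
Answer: 251109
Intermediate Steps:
p = 251937 (p = 63 + 7*35982 = 63 + 251874 = 251937)
p + r(138) = 251937 - 6*138 = 251937 - 828 = 251109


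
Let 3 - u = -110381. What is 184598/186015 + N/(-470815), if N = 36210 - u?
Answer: 20141796796/17515730445 ≈ 1.1499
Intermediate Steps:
u = 110384 (u = 3 - 1*(-110381) = 3 + 110381 = 110384)
N = -74174 (N = 36210 - 1*110384 = 36210 - 110384 = -74174)
184598/186015 + N/(-470815) = 184598/186015 - 74174/(-470815) = 184598*(1/186015) - 74174*(-1/470815) = 184598/186015 + 74174/470815 = 20141796796/17515730445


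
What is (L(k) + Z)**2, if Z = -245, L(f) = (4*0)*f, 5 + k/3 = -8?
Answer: 60025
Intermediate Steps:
k = -39 (k = -15 + 3*(-8) = -15 - 24 = -39)
L(f) = 0 (L(f) = 0*f = 0)
(L(k) + Z)**2 = (0 - 245)**2 = (-245)**2 = 60025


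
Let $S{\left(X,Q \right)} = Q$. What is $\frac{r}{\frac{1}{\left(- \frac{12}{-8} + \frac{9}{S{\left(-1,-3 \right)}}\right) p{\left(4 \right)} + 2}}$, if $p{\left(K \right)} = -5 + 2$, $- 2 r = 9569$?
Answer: $- \frac{124397}{4} \approx -31099.0$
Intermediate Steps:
$r = - \frac{9569}{2}$ ($r = \left(- \frac{1}{2}\right) 9569 = - \frac{9569}{2} \approx -4784.5$)
$p{\left(K \right)} = -3$
$\frac{r}{\frac{1}{\left(- \frac{12}{-8} + \frac{9}{S{\left(-1,-3 \right)}}\right) p{\left(4 \right)} + 2}} = - \frac{9569}{2 \frac{1}{\left(- \frac{12}{-8} + \frac{9}{-3}\right) \left(-3\right) + 2}} = - \frac{9569}{2 \frac{1}{\left(\left(-12\right) \left(- \frac{1}{8}\right) + 9 \left(- \frac{1}{3}\right)\right) \left(-3\right) + 2}} = - \frac{9569}{2 \frac{1}{\left(\frac{3}{2} - 3\right) \left(-3\right) + 2}} = - \frac{9569}{2 \frac{1}{\left(- \frac{3}{2}\right) \left(-3\right) + 2}} = - \frac{9569}{2 \frac{1}{\frac{9}{2} + 2}} = - \frac{9569}{2 \frac{1}{\frac{13}{2}}} = - \frac{9569}{2 \cdot \frac{2}{13}} = \left(- \frac{9569}{2}\right) \frac{13}{2} = - \frac{124397}{4}$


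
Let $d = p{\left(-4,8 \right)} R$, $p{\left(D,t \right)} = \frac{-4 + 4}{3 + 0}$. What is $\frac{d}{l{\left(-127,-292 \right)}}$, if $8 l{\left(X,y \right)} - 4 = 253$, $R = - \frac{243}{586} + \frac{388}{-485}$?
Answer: $0$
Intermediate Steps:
$R = - \frac{3559}{2930}$ ($R = \left(-243\right) \frac{1}{586} + 388 \left(- \frac{1}{485}\right) = - \frac{243}{586} - \frac{4}{5} = - \frac{3559}{2930} \approx -1.2147$)
$p{\left(D,t \right)} = 0$ ($p{\left(D,t \right)} = \frac{0}{3} = 0 \cdot \frac{1}{3} = 0$)
$l{\left(X,y \right)} = \frac{257}{8}$ ($l{\left(X,y \right)} = \frac{1}{2} + \frac{1}{8} \cdot 253 = \frac{1}{2} + \frac{253}{8} = \frac{257}{8}$)
$d = 0$ ($d = 0 \left(- \frac{3559}{2930}\right) = 0$)
$\frac{d}{l{\left(-127,-292 \right)}} = \frac{0}{\frac{257}{8}} = 0 \cdot \frac{8}{257} = 0$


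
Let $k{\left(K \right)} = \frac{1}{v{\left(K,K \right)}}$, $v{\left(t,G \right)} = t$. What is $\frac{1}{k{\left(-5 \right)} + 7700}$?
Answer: $\frac{5}{38499} \approx 0.00012987$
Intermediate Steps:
$k{\left(K \right)} = \frac{1}{K}$
$\frac{1}{k{\left(-5 \right)} + 7700} = \frac{1}{\frac{1}{-5} + 7700} = \frac{1}{- \frac{1}{5} + 7700} = \frac{1}{\frac{38499}{5}} = \frac{5}{38499}$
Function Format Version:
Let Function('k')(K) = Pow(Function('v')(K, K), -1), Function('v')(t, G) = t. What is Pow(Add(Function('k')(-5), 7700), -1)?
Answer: Rational(5, 38499) ≈ 0.00012987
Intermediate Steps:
Function('k')(K) = Pow(K, -1)
Pow(Add(Function('k')(-5), 7700), -1) = Pow(Add(Pow(-5, -1), 7700), -1) = Pow(Add(Rational(-1, 5), 7700), -1) = Pow(Rational(38499, 5), -1) = Rational(5, 38499)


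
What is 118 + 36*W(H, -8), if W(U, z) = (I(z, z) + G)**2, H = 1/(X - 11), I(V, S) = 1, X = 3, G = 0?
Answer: 154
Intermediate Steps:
H = -1/8 (H = 1/(3 - 11) = 1/(-8) = -1/8 ≈ -0.12500)
W(U, z) = 1 (W(U, z) = (1 + 0)**2 = 1**2 = 1)
118 + 36*W(H, -8) = 118 + 36*1 = 118 + 36 = 154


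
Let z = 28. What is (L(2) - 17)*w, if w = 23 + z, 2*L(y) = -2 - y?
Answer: -969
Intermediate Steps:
L(y) = -1 - y/2 (L(y) = (-2 - y)/2 = -1 - y/2)
w = 51 (w = 23 + 28 = 51)
(L(2) - 17)*w = ((-1 - ½*2) - 17)*51 = ((-1 - 1) - 17)*51 = (-2 - 17)*51 = -19*51 = -969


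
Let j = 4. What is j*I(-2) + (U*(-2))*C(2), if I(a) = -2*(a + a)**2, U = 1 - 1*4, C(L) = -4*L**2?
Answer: -224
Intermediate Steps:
U = -3 (U = 1 - 4 = -3)
I(a) = -8*a**2 (I(a) = -2*4*a**2 = -8*a**2)
j*I(-2) + (U*(-2))*C(2) = 4*(-8*(-2)**2) + (-3*(-2))*(-4*2**2) = 4*(-8*4) + 6*(-4*4) = 4*(-32) + 6*(-16) = -128 - 96 = -224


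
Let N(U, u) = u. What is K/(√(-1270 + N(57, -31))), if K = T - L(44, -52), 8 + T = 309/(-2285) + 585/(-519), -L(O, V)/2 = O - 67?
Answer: 21845502*I*√1301/514291805 ≈ 1.5321*I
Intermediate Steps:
L(O, V) = 134 - 2*O (L(O, V) = -2*(O - 67) = -2*(-67 + O) = 134 - 2*O)
T = -3661472/395305 (T = -8 + (309/(-2285) + 585/(-519)) = -8 + (309*(-1/2285) + 585*(-1/519)) = -8 + (-309/2285 - 195/173) = -8 - 499032/395305 = -3661472/395305 ≈ -9.2624)
K = -21845502/395305 (K = -3661472/395305 - (134 - 2*44) = -3661472/395305 - (134 - 88) = -3661472/395305 - 1*46 = -3661472/395305 - 46 = -21845502/395305 ≈ -55.262)
K/(√(-1270 + N(57, -31))) = -21845502/(395305*√(-1270 - 31)) = -21845502*(-I*√1301/1301)/395305 = -(-21845502)*I*√1301/514291805 = 21845502*I*√1301/514291805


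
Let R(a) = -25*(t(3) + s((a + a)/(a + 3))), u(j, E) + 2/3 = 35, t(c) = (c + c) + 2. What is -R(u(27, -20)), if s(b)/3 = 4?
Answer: 500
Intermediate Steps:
t(c) = 2 + 2*c (t(c) = 2*c + 2 = 2 + 2*c)
u(j, E) = 103/3 (u(j, E) = -⅔ + 35 = 103/3)
s(b) = 12 (s(b) = 3*4 = 12)
R(a) = -500 (R(a) = -25*((2 + 2*3) + 12) = -25*((2 + 6) + 12) = -25*(8 + 12) = -25*20 = -500)
-R(u(27, -20)) = -1*(-500) = 500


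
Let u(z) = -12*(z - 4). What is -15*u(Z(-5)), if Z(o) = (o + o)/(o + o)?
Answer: -540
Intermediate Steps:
Z(o) = 1 (Z(o) = (2*o)/((2*o)) = (2*o)*(1/(2*o)) = 1)
u(z) = 48 - 12*z (u(z) = -12*(-4 + z) = 48 - 12*z)
-15*u(Z(-5)) = -15*(48 - 12*1) = -15*(48 - 12) = -15*36 = -540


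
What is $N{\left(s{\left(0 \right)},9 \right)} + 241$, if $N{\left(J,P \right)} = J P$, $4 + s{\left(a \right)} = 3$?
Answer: $232$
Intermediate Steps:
$s{\left(a \right)} = -1$ ($s{\left(a \right)} = -4 + 3 = -1$)
$N{\left(s{\left(0 \right)},9 \right)} + 241 = \left(-1\right) 9 + 241 = -9 + 241 = 232$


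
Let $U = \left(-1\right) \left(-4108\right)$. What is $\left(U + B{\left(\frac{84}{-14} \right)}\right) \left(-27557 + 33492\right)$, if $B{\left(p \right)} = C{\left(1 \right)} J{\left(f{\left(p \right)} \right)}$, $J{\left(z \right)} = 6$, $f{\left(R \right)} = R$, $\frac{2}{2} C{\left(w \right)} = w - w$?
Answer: $24380980$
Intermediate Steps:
$U = 4108$
$C{\left(w \right)} = 0$ ($C{\left(w \right)} = w - w = 0$)
$B{\left(p \right)} = 0$ ($B{\left(p \right)} = 0 \cdot 6 = 0$)
$\left(U + B{\left(\frac{84}{-14} \right)}\right) \left(-27557 + 33492\right) = \left(4108 + 0\right) \left(-27557 + 33492\right) = 4108 \cdot 5935 = 24380980$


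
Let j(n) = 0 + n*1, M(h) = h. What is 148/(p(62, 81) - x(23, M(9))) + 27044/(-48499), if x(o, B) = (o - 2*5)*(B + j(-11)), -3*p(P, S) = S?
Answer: -7204896/48499 ≈ -148.56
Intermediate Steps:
p(P, S) = -S/3
j(n) = n (j(n) = 0 + n = n)
x(o, B) = (-11 + B)*(-10 + o) (x(o, B) = (o - 2*5)*(B - 11) = (o - 10)*(-11 + B) = (-10 + o)*(-11 + B) = (-11 + B)*(-10 + o))
148/(p(62, 81) - x(23, M(9))) + 27044/(-48499) = 148/(-⅓*81 - (110 - 11*23 - 10*9 + 9*23)) + 27044/(-48499) = 148/(-27 - (110 - 253 - 90 + 207)) + 27044*(-1/48499) = 148/(-27 - 1*(-26)) - 27044/48499 = 148/(-27 + 26) - 27044/48499 = 148/(-1) - 27044/48499 = 148*(-1) - 27044/48499 = -148 - 27044/48499 = -7204896/48499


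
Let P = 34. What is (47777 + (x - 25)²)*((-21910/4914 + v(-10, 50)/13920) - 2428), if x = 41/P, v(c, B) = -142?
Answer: -36898950238739477/313784640 ≈ -1.1759e+8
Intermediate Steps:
x = 41/34 ≈ 1.2059
(47777 + (x - 25)²)*((-21910/4914 + v(-10, 50)/13920) - 2428) = (47777 + (41/34 - 25)²)*((-21910/4914 - 142/13920) - 2428) = (47777 + (-809/34)²)*((-21910*1/4914 - 142*1/13920) - 2428) = (47777 + 654481/1156)*((-1565/351 - 71/6960) - 2428) = 55884693*(-3639107/814320 - 2428)/1156 = (55884693/1156)*(-1980808067/814320) = -36898950238739477/313784640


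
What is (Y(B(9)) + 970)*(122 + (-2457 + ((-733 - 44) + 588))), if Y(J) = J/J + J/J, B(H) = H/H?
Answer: -2453328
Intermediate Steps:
B(H) = 1
Y(J) = 2 (Y(J) = 1 + 1 = 2)
(Y(B(9)) + 970)*(122 + (-2457 + ((-733 - 44) + 588))) = (2 + 970)*(122 + (-2457 + ((-733 - 44) + 588))) = 972*(122 + (-2457 + (-777 + 588))) = 972*(122 + (-2457 - 189)) = 972*(122 - 2646) = 972*(-2524) = -2453328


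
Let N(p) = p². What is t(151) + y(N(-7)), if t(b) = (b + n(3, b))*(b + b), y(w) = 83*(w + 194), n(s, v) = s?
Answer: 66677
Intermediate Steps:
y(w) = 16102 + 83*w (y(w) = 83*(194 + w) = 16102 + 83*w)
t(b) = 2*b*(3 + b) (t(b) = (b + 3)*(b + b) = (3 + b)*(2*b) = 2*b*(3 + b))
t(151) + y(N(-7)) = 2*151*(3 + 151) + (16102 + 83*(-7)²) = 2*151*154 + (16102 + 83*49) = 46508 + (16102 + 4067) = 46508 + 20169 = 66677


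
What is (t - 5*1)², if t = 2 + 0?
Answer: 9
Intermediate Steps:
t = 2
(t - 5*1)² = (2 - 5*1)² = (2 - 5)² = (-3)² = 9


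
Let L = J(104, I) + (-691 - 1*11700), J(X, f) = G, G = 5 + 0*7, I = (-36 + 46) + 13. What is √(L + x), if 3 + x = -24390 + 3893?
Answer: 9*I*√406 ≈ 181.34*I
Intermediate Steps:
I = 23 (I = 10 + 13 = 23)
x = -20500 (x = -3 + (-24390 + 3893) = -3 - 20497 = -20500)
G = 5 (G = 5 + 0 = 5)
J(X, f) = 5
L = -12386 (L = 5 + (-691 - 1*11700) = 5 + (-691 - 11700) = 5 - 12391 = -12386)
√(L + x) = √(-12386 - 20500) = √(-32886) = 9*I*√406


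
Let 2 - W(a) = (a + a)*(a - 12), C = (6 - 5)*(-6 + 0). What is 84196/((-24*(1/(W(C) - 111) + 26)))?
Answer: -977275/7242 ≈ -134.95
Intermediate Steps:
C = -6 (C = 1*(-6) = -6)
W(a) = 2 - 2*a*(-12 + a) (W(a) = 2 - (a + a)*(a - 12) = 2 - 2*a*(-12 + a))
84196/((-24*(1/(W(C) - 111) + 26))) = 84196/((-24*(1/((2 - 2*(-6)**2 + 24*(-6)) - 111) + 26))) = 84196/((-24*(1/((2 - 2*36 - 144) - 111) + 26))) = 84196/((-24*(1/((2 - 72 - 144) - 111) + 26))) = 84196/((-24*(1/(-214 - 111) + 26))) = 84196/((-24*(1/(-325) + 26))) = 84196/((-24*(-1/325 + 26))) = 84196/((-24*8449/325)) = 84196/(-202776/325) = 84196*(-325/202776) = -977275/7242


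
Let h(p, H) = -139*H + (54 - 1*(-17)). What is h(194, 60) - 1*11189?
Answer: -19458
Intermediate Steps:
h(p, H) = 71 - 139*H (h(p, H) = -139*H + (54 + 17) = -139*H + 71 = 71 - 139*H)
h(194, 60) - 1*11189 = (71 - 139*60) - 1*11189 = (71 - 8340) - 11189 = -8269 - 11189 = -19458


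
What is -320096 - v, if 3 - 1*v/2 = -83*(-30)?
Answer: -315122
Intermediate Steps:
v = -4974 (v = 6 - (-166)*(-30) = 6 - 2*2490 = 6 - 4980 = -4974)
-320096 - v = -320096 - 1*(-4974) = -320096 + 4974 = -315122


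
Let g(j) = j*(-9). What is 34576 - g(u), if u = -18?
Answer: 34414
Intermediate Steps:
g(j) = -9*j
34576 - g(u) = 34576 - (-9)*(-18) = 34576 - 1*162 = 34576 - 162 = 34414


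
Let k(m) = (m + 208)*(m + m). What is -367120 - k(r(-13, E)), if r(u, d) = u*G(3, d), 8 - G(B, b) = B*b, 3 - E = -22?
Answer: -2246738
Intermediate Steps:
E = 25 (E = 3 - 1*(-22) = 3 + 22 = 25)
G(B, b) = 8 - B*b
r(u, d) = u*(8 - 3*d) (r(u, d) = u*(8 - 1*3*d) = u*(8 - 3*d))
k(m) = 2*m*(208 + m) (k(m) = (208 + m)*(2*m) = 2*m*(208 + m))
-367120 - k(r(-13, E)) = -367120 - 2*(-13*(8 - 3*25))*(208 - 13*(8 - 3*25)) = -367120 - 2*(-13*(8 - 75))*(208 - 13*(8 - 75)) = -367120 - 2*(-13*(-67))*(208 - 13*(-67)) = -367120 - 2*871*(208 + 871) = -367120 - 2*871*1079 = -367120 - 1*1879618 = -367120 - 1879618 = -2246738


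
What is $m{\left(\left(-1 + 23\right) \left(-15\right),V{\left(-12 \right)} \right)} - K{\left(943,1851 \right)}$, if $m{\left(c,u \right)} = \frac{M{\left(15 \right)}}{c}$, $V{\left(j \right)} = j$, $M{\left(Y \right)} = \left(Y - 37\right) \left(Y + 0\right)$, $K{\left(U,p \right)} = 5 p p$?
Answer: $-17131004$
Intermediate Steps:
$K{\left(U,p \right)} = 5 p^{2}$
$M{\left(Y \right)} = Y \left(-37 + Y\right)$ ($M{\left(Y \right)} = \left(-37 + Y\right) Y = Y \left(-37 + Y\right)$)
$m{\left(c,u \right)} = - \frac{330}{c}$ ($m{\left(c,u \right)} = \frac{15 \left(-37 + 15\right)}{c} = \frac{15 \left(-22\right)}{c} = - \frac{330}{c}$)
$m{\left(\left(-1 + 23\right) \left(-15\right),V{\left(-12 \right)} \right)} - K{\left(943,1851 \right)} = - \frac{330}{\left(-1 + 23\right) \left(-15\right)} - 5 \cdot 1851^{2} = - \frac{330}{22 \left(-15\right)} - 5 \cdot 3426201 = - \frac{330}{-330} - 17131005 = \left(-330\right) \left(- \frac{1}{330}\right) - 17131005 = 1 - 17131005 = -17131004$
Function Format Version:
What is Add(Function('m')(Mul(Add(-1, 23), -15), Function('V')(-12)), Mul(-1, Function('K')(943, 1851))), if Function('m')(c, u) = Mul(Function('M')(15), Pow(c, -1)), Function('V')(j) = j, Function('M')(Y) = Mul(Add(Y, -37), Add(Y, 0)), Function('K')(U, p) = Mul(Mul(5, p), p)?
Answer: -17131004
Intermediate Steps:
Function('K')(U, p) = Mul(5, Pow(p, 2))
Function('M')(Y) = Mul(Y, Add(-37, Y)) (Function('M')(Y) = Mul(Add(-37, Y), Y) = Mul(Y, Add(-37, Y)))
Function('m')(c, u) = Mul(-330, Pow(c, -1)) (Function('m')(c, u) = Mul(Mul(15, Add(-37, 15)), Pow(c, -1)) = Mul(Mul(15, -22), Pow(c, -1)) = Mul(-330, Pow(c, -1)))
Add(Function('m')(Mul(Add(-1, 23), -15), Function('V')(-12)), Mul(-1, Function('K')(943, 1851))) = Add(Mul(-330, Pow(Mul(Add(-1, 23), -15), -1)), Mul(-1, Mul(5, Pow(1851, 2)))) = Add(Mul(-330, Pow(Mul(22, -15), -1)), Mul(-1, Mul(5, 3426201))) = Add(Mul(-330, Pow(-330, -1)), Mul(-1, 17131005)) = Add(Mul(-330, Rational(-1, 330)), -17131005) = Add(1, -17131005) = -17131004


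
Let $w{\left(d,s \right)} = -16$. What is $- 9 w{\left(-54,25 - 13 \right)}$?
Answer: $144$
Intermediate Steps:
$- 9 w{\left(-54,25 - 13 \right)} = \left(-9\right) \left(-16\right) = 144$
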